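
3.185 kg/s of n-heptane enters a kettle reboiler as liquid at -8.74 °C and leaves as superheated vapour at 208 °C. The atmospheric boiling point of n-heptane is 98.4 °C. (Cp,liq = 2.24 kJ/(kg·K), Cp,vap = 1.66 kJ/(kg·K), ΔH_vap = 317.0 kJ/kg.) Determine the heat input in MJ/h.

liquid -8.74→98.4 °C: 239.99 kJ/kg
vaporisation at 98.4 °C: 317 kJ/kg
vapour 98.4→208 °C: 181.94 kJ/kg
Δh = 239.99 + 317 + 181.94 = 738.93 kJ/kg
Q = ṁ·Δh = 3.185 kg/s × 738.93 kJ/kg = 2353.5 kJ/s
|Q| = 2353.5 kW = 8472.6 MJ/h

Q = 8470 MJ/h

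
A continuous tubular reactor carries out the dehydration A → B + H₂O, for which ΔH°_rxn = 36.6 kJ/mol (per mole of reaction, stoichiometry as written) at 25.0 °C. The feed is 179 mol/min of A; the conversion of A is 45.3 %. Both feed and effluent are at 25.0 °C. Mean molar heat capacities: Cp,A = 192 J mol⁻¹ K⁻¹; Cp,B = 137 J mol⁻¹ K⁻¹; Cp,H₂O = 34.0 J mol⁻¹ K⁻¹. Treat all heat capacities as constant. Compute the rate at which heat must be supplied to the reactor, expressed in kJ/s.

Extent of reaction ξ = 0.453 × 179 = 81.087 mol/min
Reaction term: ξ·ΔH°_rxn = 81.087 × 36.6 = 2967.8 kJ/min
Q = ΔH = 2967.8 kJ/min = 49.463 kW
Heat supplied = 49.463 kJ/s

Q_in = 49.5 kJ/s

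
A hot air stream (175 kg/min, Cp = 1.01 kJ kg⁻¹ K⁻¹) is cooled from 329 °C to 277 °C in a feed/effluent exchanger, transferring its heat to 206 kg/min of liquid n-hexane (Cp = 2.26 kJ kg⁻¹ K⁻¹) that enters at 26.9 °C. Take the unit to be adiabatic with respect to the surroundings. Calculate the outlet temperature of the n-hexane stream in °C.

T_c,out = 46.6 °C

Heat released by hot stream: Q = 175 × 1.01 × (329 − 277) = 9191 kJ/min
Energy balance on cold side (adiabatic exchanger): Q = ṁ_c·Cp_c·(T_c,out − T_c,in)
T_c,out = 26.9 + 9191/(206 × 2.26) = 46.642 °C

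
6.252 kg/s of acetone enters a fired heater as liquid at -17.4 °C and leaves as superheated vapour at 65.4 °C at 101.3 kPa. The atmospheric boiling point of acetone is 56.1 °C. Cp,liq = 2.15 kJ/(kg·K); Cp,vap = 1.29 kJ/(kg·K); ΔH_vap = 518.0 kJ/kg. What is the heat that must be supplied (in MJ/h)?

Q = 15500 MJ/h

liquid -17.4→56.1 °C: 158.03 kJ/kg
vaporisation at 56.1 °C: 518 kJ/kg
vapour 56.1→65.4 °C: 11.997 kJ/kg
Δh = 158.03 + 518 + 11.997 = 688.02 kJ/kg
Q = ṁ·Δh = 6.252 kg/s × 688.02 kJ/kg = 4301.5 kJ/s
|Q| = 4301.5 kW = 15485 MJ/h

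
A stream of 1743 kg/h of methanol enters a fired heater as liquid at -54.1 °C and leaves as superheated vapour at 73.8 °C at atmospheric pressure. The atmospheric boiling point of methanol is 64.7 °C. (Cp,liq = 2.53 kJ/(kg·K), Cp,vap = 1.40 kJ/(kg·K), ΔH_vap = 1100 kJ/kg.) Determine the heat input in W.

Q = 684000 W

liquid -54.1→64.7 °C: 300.56 kJ/kg
vaporisation at 64.7 °C: 1100 kJ/kg
vapour 64.7→73.8 °C: 12.74 kJ/kg
Δh = 300.56 + 1100 + 12.74 = 1413.3 kJ/kg
Q = ṁ·Δh = 1743 kg/h × 1413.3 kJ/kg = 2.4634e+06 kJ/h
|Q| = 684.27 kW = 684270 W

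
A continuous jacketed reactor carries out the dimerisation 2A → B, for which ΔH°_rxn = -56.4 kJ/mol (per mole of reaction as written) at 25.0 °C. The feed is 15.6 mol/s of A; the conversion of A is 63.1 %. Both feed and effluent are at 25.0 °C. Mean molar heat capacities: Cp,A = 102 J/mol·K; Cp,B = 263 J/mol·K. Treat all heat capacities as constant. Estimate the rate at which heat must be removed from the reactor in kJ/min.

Extent of reaction ξ = 0.631 × 15.6 / 2 = 4.9218 mol/s
Reaction term: ξ·ΔH°_rxn = 4.9218 × -56.4 = -277.59 kJ/s
Q = ΔH = -277.59 kJ/s = -277.59 kW
Heat removed = 16655 kJ/min

Q_out = 16700 kJ/min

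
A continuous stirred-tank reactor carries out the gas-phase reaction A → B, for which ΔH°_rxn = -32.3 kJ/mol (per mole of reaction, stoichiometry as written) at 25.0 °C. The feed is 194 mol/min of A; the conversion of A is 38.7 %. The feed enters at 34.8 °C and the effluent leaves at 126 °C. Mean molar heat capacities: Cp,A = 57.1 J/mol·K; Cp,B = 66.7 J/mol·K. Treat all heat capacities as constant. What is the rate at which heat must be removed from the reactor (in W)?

Q_out = 22400 W

Extent of reaction ξ = 0.387 × 194 = 75.078 mol/min
Reaction term: ξ·ΔH°_rxn = 75.078 × -32.3 = -2425 kJ/min
Sensible, feed 34.8→25 °C: -108.56 kJ/min
Outlet flows (mol/min): A 118.92, B 75.078
Sensible, products 25→126 °C: 1191.6 kJ/min
Q = ΔH = -1342 kJ/min = -22.366 kW
Heat removed = 22366 W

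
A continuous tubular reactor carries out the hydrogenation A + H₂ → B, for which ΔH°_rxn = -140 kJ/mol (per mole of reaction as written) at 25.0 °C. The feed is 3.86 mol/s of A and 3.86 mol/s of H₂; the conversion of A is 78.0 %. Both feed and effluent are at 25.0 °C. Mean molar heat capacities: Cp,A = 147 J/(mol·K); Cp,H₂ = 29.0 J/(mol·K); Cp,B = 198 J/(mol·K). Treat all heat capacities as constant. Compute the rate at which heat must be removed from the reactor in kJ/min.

Q_out = 25300 kJ/min

Extent of reaction ξ = 0.780 × 3.86 = 3.0108 mol/s
Reaction term: ξ·ΔH°_rxn = 3.0108 × -140 = -421.51 kJ/s
Q = ΔH = -421.51 kJ/s = -421.51 kW
Heat removed = 25291 kJ/min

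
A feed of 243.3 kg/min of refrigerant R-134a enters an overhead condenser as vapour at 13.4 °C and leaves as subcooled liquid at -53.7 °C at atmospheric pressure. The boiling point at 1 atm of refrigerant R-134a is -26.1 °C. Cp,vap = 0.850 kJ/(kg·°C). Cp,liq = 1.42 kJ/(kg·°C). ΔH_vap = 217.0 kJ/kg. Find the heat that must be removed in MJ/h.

Q_c = 4230 MJ/h

vapour 13.4→-26.1 °C: -33.575 kJ/kg
condensation at -26.1 °C: -217 kJ/kg
liquid -26.1→-53.7 °C: -39.192 kJ/kg
Δh = -33.575 + -217 + -39.192 = -289.77 kJ/kg
Q = ṁ·Δh = 243.3 kg/min × -289.77 kJ/kg = -70500 kJ/min
|Q| = 1175 kW = 4230 MJ/h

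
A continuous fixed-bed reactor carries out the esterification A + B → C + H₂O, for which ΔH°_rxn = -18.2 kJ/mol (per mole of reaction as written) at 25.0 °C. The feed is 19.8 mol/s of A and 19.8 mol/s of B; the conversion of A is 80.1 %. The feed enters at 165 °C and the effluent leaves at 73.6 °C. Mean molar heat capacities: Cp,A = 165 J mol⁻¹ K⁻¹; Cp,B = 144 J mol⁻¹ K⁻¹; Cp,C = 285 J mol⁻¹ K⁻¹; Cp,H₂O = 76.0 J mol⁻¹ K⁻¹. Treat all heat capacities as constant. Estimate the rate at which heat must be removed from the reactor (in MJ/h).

Q_out = 2910 MJ/h

Extent of reaction ξ = 0.801 × 19.8 = 15.86 mol/s
Reaction term: ξ·ΔH°_rxn = 15.86 × -18.2 = -288.65 kJ/s
Sensible, feed 165→25 °C: -856.55 kJ/s
Outlet flows (mol/s): A 3.9402, B 3.9402, C 15.86, H₂O 15.86
Sensible, products 25→73.6 °C: 337.43 kJ/s
Q = ΔH = -807.77 kJ/s = -807.77 kW
Heat removed = 2908 MJ/h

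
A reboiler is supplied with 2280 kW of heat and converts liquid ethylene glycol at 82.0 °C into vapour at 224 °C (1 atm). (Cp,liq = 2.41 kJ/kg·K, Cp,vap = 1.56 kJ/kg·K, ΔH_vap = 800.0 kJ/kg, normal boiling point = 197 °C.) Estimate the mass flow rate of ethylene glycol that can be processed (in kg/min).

ṁ = 122 kg/min

Δh = 2.41×(197−82.0) + 800.0 + 1.56×(224−197) = 1119.3 kJ/kg
Q = 2280 kW = 2280 kJ/s = 136800 kJ/min
ṁ = Q/Δh = 136800 / 1119.3 = 122.22 kg/min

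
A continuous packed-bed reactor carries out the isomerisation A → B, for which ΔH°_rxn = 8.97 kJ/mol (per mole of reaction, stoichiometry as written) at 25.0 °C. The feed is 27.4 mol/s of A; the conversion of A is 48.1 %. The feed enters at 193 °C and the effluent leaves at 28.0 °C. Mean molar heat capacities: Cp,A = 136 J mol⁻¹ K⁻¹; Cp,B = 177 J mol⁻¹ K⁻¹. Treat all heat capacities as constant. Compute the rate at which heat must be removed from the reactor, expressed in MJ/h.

Q_out = 1780 MJ/h

Extent of reaction ξ = 0.481 × 27.4 = 13.179 mol/s
Reaction term: ξ·ΔH°_rxn = 13.179 × 8.97 = 118.22 kJ/s
Sensible, feed 193→25 °C: -626.04 kJ/s
Outlet flows (mol/s): A 14.221, B 13.179
Sensible, products 25→28.0 °C: 12.8 kJ/s
Q = ΔH = -495.02 kJ/s = -495.02 kW
Heat removed = 1782.1 MJ/h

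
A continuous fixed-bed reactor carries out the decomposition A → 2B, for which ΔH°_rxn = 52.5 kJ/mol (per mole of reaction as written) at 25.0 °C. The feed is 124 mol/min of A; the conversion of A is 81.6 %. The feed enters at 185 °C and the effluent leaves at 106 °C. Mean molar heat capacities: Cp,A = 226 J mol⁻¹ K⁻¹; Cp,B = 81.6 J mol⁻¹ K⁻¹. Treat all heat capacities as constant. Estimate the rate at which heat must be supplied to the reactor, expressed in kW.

Extent of reaction ξ = 0.816 × 124 = 101.18 mol/min
Reaction term: ξ·ΔH°_rxn = 101.18 × 52.5 = 5312.2 kJ/min
Sensible, feed 185→25 °C: -4483.8 kJ/min
Outlet flows (mol/min): A 22.816, B 202.37
Sensible, products 25→106 °C: 1755.2 kJ/min
Q = ΔH = 2583.6 kJ/min = 43.059 kW
Heat supplied = 43.059 kW

Q_in = 43.1 kW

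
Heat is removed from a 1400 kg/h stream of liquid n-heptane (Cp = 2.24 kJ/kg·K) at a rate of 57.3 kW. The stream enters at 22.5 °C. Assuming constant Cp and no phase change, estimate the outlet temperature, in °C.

T_out = -43.3 °C

Q = 57.3 kW = 206280 kJ/h
ΔT = Q/(ṁ·Cp) = 206280/(1400×2.24) = 65.778 K
T_out = 22.5 − 65.778 = -43.278 °C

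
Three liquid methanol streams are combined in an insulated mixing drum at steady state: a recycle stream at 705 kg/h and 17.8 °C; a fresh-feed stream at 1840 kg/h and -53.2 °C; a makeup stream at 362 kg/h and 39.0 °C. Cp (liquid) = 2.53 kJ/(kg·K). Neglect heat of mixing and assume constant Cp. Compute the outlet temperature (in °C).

T_out = -24.5 °C

Energy balance with Q = 0: Σ ṁᵢCp,ᵢ(T_out − Tᵢ) = 0
T_out = Σ ṁᵢCp,ᵢTᵢ / Σ ṁᵢCp,ᵢ
      = -180190 / 7354.7 = -24.5 °C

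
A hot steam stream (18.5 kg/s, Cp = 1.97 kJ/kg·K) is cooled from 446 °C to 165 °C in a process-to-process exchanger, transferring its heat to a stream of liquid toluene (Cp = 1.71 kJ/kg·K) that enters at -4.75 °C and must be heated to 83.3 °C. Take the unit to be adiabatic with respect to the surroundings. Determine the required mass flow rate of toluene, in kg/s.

ṁ_c = 68.0 kg/s

Heat released by hot stream: Q = 18.5 × 1.97 × (446 − 165) = 10241 kJ/s
Energy balance on cold side (adiabatic exchanger): Q = ṁ_c·Cp_c·(T_c,out − T_c,in)
ṁ_c = 10241 / [1.71 × (83.3 − -4.75)] = 68.017 kg/s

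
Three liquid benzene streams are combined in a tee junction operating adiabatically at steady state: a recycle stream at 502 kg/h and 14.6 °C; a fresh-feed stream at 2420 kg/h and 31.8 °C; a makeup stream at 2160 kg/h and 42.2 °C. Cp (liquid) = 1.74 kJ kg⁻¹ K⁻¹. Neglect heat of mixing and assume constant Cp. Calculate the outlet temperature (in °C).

T_out = 34.5 °C

No heat crosses the boundary, so H_out = H_in.
T_out = Σ ṁᵢCp,ᵢTᵢ / Σ ṁᵢCp,ᵢ
      = 305260 / 8842.7 = 34.521 °C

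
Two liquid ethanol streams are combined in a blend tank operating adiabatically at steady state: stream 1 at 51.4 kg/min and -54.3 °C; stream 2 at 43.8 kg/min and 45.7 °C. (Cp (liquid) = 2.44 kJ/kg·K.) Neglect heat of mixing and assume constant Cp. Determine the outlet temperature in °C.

No heat crosses the boundary, so H_out = H_in.
Σ ṁᵢCp,ᵢTᵢ = 51.4×2.44×-54.3 + 43.8×2.44×45.7 = -1926
Σ ṁᵢCp,ᵢ = 51.4×2.44 + 43.8×2.44 = 232.29
T_out = -1926 / 232.29 = -8.2916 °C

T_out = -8.29 °C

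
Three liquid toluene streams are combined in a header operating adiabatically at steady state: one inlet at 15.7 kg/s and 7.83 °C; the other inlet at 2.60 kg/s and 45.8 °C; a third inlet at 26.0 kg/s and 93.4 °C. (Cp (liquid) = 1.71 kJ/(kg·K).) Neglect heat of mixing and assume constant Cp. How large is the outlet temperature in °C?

T_out = 60.3 °C

Adiabatic, steady state ⇒ Σ ṁᵢCp,ᵢ(T_out − Tᵢ) = 0
Σ ṁᵢCp,ᵢTᵢ = 15.7×1.71×7.83 + 2.60×1.71×45.8 + 26.0×1.71×93.4 = 4566.4
Σ ṁᵢCp,ᵢ = 15.7×1.71 + 2.60×1.71 + 26.0×1.71 = 75.753
T_out = 4566.4 / 75.753 = 60.28 °C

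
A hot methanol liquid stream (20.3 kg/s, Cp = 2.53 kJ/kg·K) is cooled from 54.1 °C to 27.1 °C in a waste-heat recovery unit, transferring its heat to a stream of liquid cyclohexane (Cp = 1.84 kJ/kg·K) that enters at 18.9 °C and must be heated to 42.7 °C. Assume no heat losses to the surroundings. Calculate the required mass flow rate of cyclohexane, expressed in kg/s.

Heat released by hot stream: Q = 20.3 × 2.53 × (54.1 − 27.1) = 1386.7 kJ/s
Energy balance on cold side (adiabatic exchanger): Q = ṁ_c·Cp_c·(T_c,out − T_c,in)
ṁ_c = 1386.7 / [1.84 × (42.7 − 18.9)] = 31.665 kg/s

ṁ_c = 31.7 kg/s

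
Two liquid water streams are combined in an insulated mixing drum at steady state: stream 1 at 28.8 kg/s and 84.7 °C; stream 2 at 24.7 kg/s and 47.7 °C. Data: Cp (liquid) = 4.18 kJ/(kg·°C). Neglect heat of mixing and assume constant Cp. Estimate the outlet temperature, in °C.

No heat crosses the boundary, so H_out = H_in.
T_out = Σ ṁᵢCp,ᵢTᵢ / Σ ṁᵢCp,ᵢ
      = 15121 / 223.63 = 67.618 °C

T_out = 67.6 °C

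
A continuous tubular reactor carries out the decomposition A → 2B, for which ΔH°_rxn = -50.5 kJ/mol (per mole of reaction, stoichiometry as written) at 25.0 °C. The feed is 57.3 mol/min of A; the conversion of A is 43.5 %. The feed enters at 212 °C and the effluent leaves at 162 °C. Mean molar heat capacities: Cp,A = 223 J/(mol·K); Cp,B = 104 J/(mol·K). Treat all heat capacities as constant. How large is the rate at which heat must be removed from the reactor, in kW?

Extent of reaction ξ = 0.435 × 57.3 = 24.925 mol/min
Reaction term: ξ·ΔH°_rxn = 24.925 × -50.5 = -1258.7 kJ/min
Sensible, feed 212→25 °C: -2389.5 kJ/min
Outlet flows (mol/min): A 32.374, B 49.851
Sensible, products 25→162 °C: 1699.4 kJ/min
Q = ΔH = -1948.9 kJ/min = -32.481 kW
Heat removed = 32.481 kW

Q_out = 32.5 kW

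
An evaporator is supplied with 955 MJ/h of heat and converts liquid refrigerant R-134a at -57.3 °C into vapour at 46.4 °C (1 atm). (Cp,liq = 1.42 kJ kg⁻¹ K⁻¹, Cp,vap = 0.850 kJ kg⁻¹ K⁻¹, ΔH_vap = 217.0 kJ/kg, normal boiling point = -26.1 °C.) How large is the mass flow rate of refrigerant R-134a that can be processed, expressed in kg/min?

Δh = 1.42×(-26.1−-57.3) + 217.0 + 0.850×(46.4−-26.1) = 322.93 kJ/kg
Q = 955 MJ/h = 265.28 kJ/s = 15917 kJ/min
ṁ = Q/Δh = 15917 / 322.93 = 49.288 kg/min

ṁ = 49.3 kg/min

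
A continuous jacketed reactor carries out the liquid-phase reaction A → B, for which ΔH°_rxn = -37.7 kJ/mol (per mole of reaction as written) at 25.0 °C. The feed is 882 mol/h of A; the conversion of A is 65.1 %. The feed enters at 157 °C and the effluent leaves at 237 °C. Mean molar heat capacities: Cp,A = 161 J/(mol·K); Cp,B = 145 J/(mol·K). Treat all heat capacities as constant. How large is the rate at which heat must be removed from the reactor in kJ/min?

Q_out = 204 kJ/min

Extent of reaction ξ = 0.651 × 882 = 574.18 mol/h
Reaction term: ξ·ΔH°_rxn = 574.18 × -37.7 = -21647 kJ/h
Sensible, feed 157→25 °C: -18744 kJ/h
Outlet flows (mol/h): A 307.82, B 574.18
Sensible, products 25→237 °C: 28157 kJ/h
Q = ΔH = -12234 kJ/h = -3.3984 kW
Heat removed = 203.9 kJ/min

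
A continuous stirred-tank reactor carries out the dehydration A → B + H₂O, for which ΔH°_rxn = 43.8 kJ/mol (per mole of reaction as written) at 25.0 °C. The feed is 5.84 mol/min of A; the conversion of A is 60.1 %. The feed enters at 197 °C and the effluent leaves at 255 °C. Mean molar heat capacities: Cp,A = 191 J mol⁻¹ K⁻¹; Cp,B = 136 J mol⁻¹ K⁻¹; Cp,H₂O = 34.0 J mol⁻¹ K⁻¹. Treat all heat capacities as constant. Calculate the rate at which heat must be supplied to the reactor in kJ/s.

Q_in = 3.36 kJ/s

Extent of reaction ξ = 0.601 × 5.84 = 3.5098 mol/min
Reaction term: ξ·ΔH°_rxn = 3.5098 × 43.8 = 153.73 kJ/min
Sensible, feed 197→25 °C: -191.86 kJ/min
Outlet flows (mol/min): A 2.3302, B 3.5098, H₂O 3.5098
Sensible, products 25→255 °C: 239.6 kJ/min
Q = ΔH = 201.47 kJ/min = 3.3579 kW
Heat supplied = 3.3579 kJ/s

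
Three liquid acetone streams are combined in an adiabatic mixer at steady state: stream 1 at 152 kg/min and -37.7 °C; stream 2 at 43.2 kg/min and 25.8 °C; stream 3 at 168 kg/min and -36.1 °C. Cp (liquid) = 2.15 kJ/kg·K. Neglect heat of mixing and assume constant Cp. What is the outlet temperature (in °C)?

T_out = -29.4 °C

Energy balance with Q = 0: Σ ṁᵢCp,ᵢ(T_out − Tᵢ) = 0
Σ ṁᵢCp,ᵢTᵢ = 152×2.15×-37.7 + 43.2×2.15×25.8 + 168×2.15×-36.1 = -22963
Σ ṁᵢCp,ᵢ = 152×2.15 + 43.2×2.15 + 168×2.15 = 780.88
T_out = -22963 / 780.88 = -29.407 °C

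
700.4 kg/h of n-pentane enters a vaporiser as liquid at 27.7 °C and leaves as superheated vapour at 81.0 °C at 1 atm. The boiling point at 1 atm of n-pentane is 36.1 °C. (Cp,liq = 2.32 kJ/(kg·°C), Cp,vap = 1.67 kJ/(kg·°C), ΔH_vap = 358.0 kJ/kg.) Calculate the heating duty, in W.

liquid 27.7→36.1 °C: 19.488 kJ/kg
vaporisation at 36.1 °C: 358 kJ/kg
vapour 36.1→81.0 °C: 74.983 kJ/kg
Δh = 19.488 + 358 + 74.983 = 452.47 kJ/kg
Q = ṁ·Δh = 700.4 kg/h × 452.47 kJ/kg = 316910 kJ/h
|Q| = 88.031 kW = 88031 W

Q = 88000 W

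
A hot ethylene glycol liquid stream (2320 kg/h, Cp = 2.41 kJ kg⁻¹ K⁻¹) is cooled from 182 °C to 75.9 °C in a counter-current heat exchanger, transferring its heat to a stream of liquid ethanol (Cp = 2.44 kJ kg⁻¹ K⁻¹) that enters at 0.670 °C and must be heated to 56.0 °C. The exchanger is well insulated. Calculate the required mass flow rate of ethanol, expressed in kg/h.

ṁ_c = 4390 kg/h

Heat released by hot stream: Q = 2320 × 2.41 × (182 − 75.9) = 593230 kJ/h
Energy balance on cold side (adiabatic exchanger): Q = ṁ_c·Cp_c·(T_c,out − T_c,in)
ṁ_c = 593230 / [2.44 × (56.0 − 0.670)] = 4394.1 kg/h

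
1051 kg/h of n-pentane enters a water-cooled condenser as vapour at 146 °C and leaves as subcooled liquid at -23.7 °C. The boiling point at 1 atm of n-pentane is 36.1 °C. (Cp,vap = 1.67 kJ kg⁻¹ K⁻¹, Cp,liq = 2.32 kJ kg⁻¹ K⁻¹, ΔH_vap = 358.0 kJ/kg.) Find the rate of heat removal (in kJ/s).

vapour 146→36.1 °C: -183.53 kJ/kg
condensation at 36.1 °C: -358 kJ/kg
liquid 36.1→-23.7 °C: -138.74 kJ/kg
Δh = -183.53 + -358 + -138.74 = -680.27 kJ/kg
Q = ṁ·Δh = 1051 kg/h × -680.27 kJ/kg = -714960 kJ/h
|Q| = 198.6 kW

Q_c = 199 kJ/s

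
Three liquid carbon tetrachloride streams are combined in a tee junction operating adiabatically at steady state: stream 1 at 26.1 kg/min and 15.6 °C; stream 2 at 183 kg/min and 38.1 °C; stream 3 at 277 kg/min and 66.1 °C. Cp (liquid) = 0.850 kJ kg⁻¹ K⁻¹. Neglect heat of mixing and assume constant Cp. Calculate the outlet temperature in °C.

T_out = 52.8 °C

Energy balance with Q = 0: Σ ṁᵢCp,ᵢ(T_out − Tᵢ) = 0
Σ ṁᵢCp,ᵢTᵢ = 26.1×0.850×15.6 + 183×0.850×38.1 + 277×0.850×66.1 = 21836
Σ ṁᵢCp,ᵢ = 26.1×0.850 + 183×0.850 + 277×0.850 = 413.18
T_out = 21836 / 413.18 = 52.847 °C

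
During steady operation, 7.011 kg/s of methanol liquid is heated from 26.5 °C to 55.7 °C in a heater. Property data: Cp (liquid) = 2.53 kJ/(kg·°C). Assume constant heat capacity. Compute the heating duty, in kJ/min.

Q = 31100 kJ/min

Q = ṁ·Cp·ΔT = 7.011 × 2.53 × (55.7 − 26.5) = 517.94 kJ/s
Heating duty = 31077 kJ/min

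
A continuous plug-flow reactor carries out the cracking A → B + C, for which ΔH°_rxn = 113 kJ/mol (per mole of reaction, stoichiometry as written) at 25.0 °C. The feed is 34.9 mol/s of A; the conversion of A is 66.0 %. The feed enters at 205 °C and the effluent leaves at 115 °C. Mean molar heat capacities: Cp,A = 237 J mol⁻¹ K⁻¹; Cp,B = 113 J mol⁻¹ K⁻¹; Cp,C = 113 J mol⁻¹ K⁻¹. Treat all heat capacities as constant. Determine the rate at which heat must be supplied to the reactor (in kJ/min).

Extent of reaction ξ = 0.660 × 34.9 = 23.034 mol/s
Reaction term: ξ·ΔH°_rxn = 23.034 × 113 = 2602.8 kJ/s
Sensible, feed 205→25 °C: -1488.8 kJ/s
Outlet flows (mol/s): A 11.866, B 23.034, C 23.034
Sensible, products 25→115 °C: 721.61 kJ/s
Q = ΔH = 1835.6 kJ/s = 1835.6 kW
Heat supplied = 110140 kJ/min

Q_in = 110000 kJ/min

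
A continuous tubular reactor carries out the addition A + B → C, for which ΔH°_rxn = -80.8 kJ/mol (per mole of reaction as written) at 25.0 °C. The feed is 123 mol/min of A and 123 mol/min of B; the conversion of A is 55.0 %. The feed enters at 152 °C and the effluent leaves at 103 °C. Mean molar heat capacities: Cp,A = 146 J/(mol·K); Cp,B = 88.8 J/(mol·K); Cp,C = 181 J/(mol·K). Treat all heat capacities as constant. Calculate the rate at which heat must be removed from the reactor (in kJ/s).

Extent of reaction ξ = 0.550 × 123 = 67.65 mol/min
Reaction term: ξ·ΔH°_rxn = 67.65 × -80.8 = -5466.1 kJ/min
Sensible, feed 152→25 °C: -3667.8 kJ/min
Outlet flows (mol/min): A 55.35, B 55.35, C 67.65
Sensible, products 25→103 °C: 1968.8 kJ/min
Q = ΔH = -7165.1 kJ/min = -119.42 kW
Heat removed = 119.42 kJ/s

Q_out = 119 kJ/s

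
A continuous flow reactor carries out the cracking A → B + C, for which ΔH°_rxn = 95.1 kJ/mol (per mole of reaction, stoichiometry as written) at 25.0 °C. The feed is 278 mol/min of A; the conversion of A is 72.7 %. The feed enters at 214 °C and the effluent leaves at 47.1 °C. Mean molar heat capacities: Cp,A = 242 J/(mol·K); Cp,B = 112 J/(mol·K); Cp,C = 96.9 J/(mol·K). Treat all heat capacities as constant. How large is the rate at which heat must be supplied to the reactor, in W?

Q_in = 131000 W

Extent of reaction ξ = 0.727 × 278 = 202.11 mol/min
Reaction term: ξ·ΔH°_rxn = 202.11 × 95.1 = 19220 kJ/min
Sensible, feed 214→25 °C: -12715 kJ/min
Outlet flows (mol/min): A 75.894, B 202.11, C 202.11
Sensible, products 25→47.1 °C: 1339 kJ/min
Q = ΔH = 7844.1 kJ/min = 130.73 kW
Heat supplied = 130730 W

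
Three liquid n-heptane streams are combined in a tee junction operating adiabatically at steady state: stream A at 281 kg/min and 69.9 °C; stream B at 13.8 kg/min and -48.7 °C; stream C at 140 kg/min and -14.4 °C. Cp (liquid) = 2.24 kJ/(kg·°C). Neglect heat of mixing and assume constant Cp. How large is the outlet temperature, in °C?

T_out = 39.0 °C

Adiabatic, steady state ⇒ Σ ṁᵢCp,ᵢ(T_out − Tᵢ) = 0
T_out = Σ ṁᵢCp,ᵢTᵢ / Σ ṁᵢCp,ᵢ
      = 37977 / 973.95 = 38.992 °C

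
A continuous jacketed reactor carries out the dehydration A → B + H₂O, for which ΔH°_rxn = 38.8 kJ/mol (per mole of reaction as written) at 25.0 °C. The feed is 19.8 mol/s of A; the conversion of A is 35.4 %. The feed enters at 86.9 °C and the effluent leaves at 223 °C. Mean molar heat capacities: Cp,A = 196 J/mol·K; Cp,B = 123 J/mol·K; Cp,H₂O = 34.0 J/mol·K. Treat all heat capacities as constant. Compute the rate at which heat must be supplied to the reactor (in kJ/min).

Extent of reaction ξ = 0.354 × 19.8 = 7.0092 mol/s
Reaction term: ξ·ΔH°_rxn = 7.0092 × 38.8 = 271.96 kJ/s
Sensible, feed 86.9→25 °C: -240.22 kJ/s
Outlet flows (mol/s): A 12.791, B 7.0092, H₂O 7.0092
Sensible, products 25→223 °C: 714.27 kJ/s
Q = ΔH = 746.01 kJ/s = 746.01 kW
Heat supplied = 44761 kJ/min

Q_in = 44800 kJ/min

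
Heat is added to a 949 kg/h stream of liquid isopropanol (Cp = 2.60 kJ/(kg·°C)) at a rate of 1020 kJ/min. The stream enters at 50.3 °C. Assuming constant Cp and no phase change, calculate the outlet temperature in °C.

T_out = 75.1 °C

Q = 1020 kJ/min = 61200 kJ/h
ΔT = Q/(ṁ·Cp) = 61200/(949×2.60) = 24.803 K
T_out = 50.3 + 24.803 = 75.103 °C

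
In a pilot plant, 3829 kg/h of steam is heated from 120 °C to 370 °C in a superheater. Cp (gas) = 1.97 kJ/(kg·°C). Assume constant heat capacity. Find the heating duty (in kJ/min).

Q = ṁ·Cp·ΔT = 3829 × 1.97 × (370 − 120) = 1.8858e+06 kJ/h
Converting: 1.8858e+06 / 3600 s = 523.83 kW
Heating duty = 31430 kJ/min

Q = 31400 kJ/min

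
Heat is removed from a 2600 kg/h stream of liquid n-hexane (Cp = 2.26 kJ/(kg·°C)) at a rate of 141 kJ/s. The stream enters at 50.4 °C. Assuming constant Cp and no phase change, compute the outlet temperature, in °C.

Q = 141 kJ/s = 507600 kJ/h
ΔT = Q/(ṁ·Cp) = 507600/(2600×2.26) = 86.385 K
T_out = 50.4 − 86.385 = -35.985 °C

T_out = -36.0 °C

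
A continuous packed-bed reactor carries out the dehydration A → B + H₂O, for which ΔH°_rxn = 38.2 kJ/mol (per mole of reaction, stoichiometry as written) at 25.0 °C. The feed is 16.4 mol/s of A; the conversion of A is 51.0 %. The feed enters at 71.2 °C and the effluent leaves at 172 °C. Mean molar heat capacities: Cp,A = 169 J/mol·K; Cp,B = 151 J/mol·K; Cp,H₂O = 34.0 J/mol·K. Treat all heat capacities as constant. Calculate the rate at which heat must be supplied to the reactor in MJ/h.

Q_in = 2230 MJ/h

Extent of reaction ξ = 0.510 × 16.4 = 8.364 mol/s
Reaction term: ξ·ΔH°_rxn = 8.364 × 38.2 = 319.5 kJ/s
Sensible, feed 71.2→25 °C: -128.05 kJ/s
Outlet flows (mol/s): A 8.036, B 8.364, H₂O 8.364
Sensible, products 25→172 °C: 427.1 kJ/s
Q = ΔH = 618.55 kJ/s = 618.55 kW
Heat supplied = 2226.8 MJ/h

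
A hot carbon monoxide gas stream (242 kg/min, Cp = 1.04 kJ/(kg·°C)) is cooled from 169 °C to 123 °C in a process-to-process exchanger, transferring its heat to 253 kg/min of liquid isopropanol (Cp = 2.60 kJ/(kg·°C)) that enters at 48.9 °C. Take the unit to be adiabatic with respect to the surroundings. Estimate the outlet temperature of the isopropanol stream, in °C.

T_c,out = 66.5 °C

Heat released by hot stream: Q = 242 × 1.04 × (169 − 123) = 11577 kJ/min
Energy balance on cold side (adiabatic exchanger): Q = ṁ_c·Cp_c·(T_c,out − T_c,in)
T_c,out = 48.9 + 11577/(253 × 2.60) = 66.5 °C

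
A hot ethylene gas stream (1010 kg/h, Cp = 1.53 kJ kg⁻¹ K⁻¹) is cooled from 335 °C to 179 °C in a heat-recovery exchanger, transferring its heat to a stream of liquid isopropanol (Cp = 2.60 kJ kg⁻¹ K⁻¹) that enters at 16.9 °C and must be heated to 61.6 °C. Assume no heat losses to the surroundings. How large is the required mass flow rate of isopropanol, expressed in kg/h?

Heat released by hot stream: Q = 1010 × 1.53 × (335 − 179) = 241070 kJ/h
Energy balance on cold side (adiabatic exchanger): Q = ṁ_c·Cp_c·(T_c,out − T_c,in)
ṁ_c = 241070 / [2.60 × (61.6 − 16.9)] = 2074.2 kg/h

ṁ_c = 2070 kg/h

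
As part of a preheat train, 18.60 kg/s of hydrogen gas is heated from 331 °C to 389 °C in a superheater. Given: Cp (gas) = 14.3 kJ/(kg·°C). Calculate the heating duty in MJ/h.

Q = 55500 MJ/h

Q = ṁ·Cp·ΔT = 18.60 × 14.3 × (389 − 331) = 15427 kJ/s
Heating duty = 55537 MJ/h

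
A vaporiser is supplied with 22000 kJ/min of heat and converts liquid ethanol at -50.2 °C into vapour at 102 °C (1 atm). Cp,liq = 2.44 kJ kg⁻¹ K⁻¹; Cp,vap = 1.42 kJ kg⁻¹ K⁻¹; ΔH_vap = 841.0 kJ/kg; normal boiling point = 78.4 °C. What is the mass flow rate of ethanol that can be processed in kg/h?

ṁ = 1110 kg/h

Δh = 2.44×(78.4−-50.2) + 841.0 + 1.42×(102−78.4) = 1188.3 kJ/kg
Q = 22000 kJ/min = 366.67 kJ/s = 1.32e+06 kJ/h
ṁ = Q/Δh = 1.32e+06 / 1188.3 = 1110.8 kg/h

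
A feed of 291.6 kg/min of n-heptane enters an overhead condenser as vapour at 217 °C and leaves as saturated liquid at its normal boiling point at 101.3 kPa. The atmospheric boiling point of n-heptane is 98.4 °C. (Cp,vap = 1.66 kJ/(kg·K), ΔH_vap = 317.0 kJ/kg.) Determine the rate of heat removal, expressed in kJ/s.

Q_c = 2500 kJ/s

vapour 217→98.4 °C: -196.88 kJ/kg
condensation at 98.4 °C: -317 kJ/kg
Δh = -196.88 + -317 = -513.88 kJ/kg
Q = ṁ·Δh = 291.6 kg/min × -513.88 kJ/kg = -149850 kJ/min
|Q| = 2497.4 kW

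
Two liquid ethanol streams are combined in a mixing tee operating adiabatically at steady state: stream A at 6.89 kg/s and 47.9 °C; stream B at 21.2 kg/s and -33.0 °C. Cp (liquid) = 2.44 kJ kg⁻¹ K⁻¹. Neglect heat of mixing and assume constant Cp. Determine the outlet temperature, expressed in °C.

Energy balance with Q = 0: Σ ṁᵢCp,ᵢ(T_out − Tᵢ) = 0
Σ ṁᵢCp,ᵢTᵢ = 6.89×2.44×47.9 + 21.2×2.44×-33.0 = -901.75
Σ ṁᵢCp,ᵢ = 6.89×2.44 + 21.2×2.44 = 68.54
T_out = -901.75 / 68.54 = -13.157 °C

T_out = -13.2 °C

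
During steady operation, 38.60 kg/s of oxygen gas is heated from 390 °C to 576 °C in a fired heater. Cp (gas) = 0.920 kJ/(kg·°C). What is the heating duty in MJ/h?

Q = 23800 MJ/h

Q = ṁ·Cp·ΔT = 38.60 × 0.920 × (576 − 390) = 6605.2 kJ/s
Heating duty = 23779 MJ/h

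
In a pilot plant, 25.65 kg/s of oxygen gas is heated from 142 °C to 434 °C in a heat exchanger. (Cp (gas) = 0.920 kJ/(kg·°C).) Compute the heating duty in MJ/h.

Q = 24800 MJ/h

Q = ṁ·Cp·ΔT = 25.65 × 0.920 × (434 − 142) = 6890.6 kJ/s
Heating duty = 24806 MJ/h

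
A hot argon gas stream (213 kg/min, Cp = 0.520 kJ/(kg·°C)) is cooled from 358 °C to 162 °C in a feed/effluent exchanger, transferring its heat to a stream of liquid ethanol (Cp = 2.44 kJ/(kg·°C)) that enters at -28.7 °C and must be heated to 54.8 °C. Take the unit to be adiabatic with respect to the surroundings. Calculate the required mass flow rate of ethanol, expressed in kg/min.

ṁ_c = 107 kg/min

Heat released by hot stream: Q = 213 × 0.520 × (358 − 162) = 21709 kJ/min
Energy balance on cold side (adiabatic exchanger): Q = ṁ_c·Cp_c·(T_c,out − T_c,in)
ṁ_c = 21709 / [2.44 × (54.8 − -28.7)] = 106.55 kg/min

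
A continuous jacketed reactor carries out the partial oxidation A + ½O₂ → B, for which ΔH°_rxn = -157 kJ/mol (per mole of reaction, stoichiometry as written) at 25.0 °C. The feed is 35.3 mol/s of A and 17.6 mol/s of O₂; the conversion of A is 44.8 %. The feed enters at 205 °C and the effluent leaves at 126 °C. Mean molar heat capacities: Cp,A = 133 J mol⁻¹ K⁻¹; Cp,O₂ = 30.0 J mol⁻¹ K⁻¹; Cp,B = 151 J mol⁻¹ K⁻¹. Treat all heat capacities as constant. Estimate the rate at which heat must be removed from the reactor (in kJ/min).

Q_out = 173000 kJ/min

Extent of reaction ξ = 0.448 × 35.3 = 15.814 mol/s
Reaction term: ξ·ΔH°_rxn = 15.814 × -157 = -2482.9 kJ/s
Sensible, feed 205→25 °C: -940.12 kJ/s
Outlet flows (mol/s): A 19.486, O₂ 9.6928, B 15.814
Sensible, products 25→126 °C: 532.3 kJ/s
Q = ΔH = -2890.7 kJ/s = -2890.7 kW
Heat removed = 173440 kJ/min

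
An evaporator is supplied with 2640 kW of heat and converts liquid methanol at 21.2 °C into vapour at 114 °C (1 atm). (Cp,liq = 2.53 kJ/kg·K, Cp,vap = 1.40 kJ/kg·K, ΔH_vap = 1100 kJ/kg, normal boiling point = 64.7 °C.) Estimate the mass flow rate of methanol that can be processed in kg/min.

ṁ = 124 kg/min

Δh = 2.53×(64.7−21.2) + 1100 + 1.40×(114−64.7) = 1279.1 kJ/kg
Q = 2640 kW = 2640 kJ/s = 158400 kJ/min
ṁ = Q/Δh = 158400 / 1279.1 = 123.84 kg/min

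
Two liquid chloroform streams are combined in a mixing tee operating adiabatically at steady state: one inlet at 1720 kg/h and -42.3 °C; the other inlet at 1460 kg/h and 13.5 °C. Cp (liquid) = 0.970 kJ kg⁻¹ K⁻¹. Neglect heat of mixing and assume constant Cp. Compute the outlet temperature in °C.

T_out = -16.7 °C

Adiabatic, steady state ⇒ Σ ṁᵢCp,ᵢ(T_out − Tᵢ) = 0
Σ ṁᵢCp,ᵢTᵢ = 1720×0.970×-42.3 + 1460×0.970×13.5 = -51455
Σ ṁᵢCp,ᵢ = 1720×0.970 + 1460×0.970 = 3084.6
T_out = -51455 / 3084.6 = -16.681 °C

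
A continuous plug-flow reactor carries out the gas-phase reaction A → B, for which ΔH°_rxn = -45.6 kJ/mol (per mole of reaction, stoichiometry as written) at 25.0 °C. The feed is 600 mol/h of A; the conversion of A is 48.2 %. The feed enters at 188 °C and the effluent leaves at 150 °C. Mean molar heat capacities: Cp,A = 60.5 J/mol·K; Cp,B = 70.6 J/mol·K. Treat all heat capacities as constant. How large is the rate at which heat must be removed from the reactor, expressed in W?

Q_out = 3940 W

Extent of reaction ξ = 0.482 × 600 = 289.2 mol/h
Reaction term: ξ·ΔH°_rxn = 289.2 × -45.6 = -13188 kJ/h
Sensible, feed 188→25 °C: -5916.9 kJ/h
Outlet flows (mol/h): A 310.8, B 289.2
Sensible, products 25→150 °C: 4902.6 kJ/h
Q = ΔH = -14202 kJ/h = -3.9449 kW
Heat removed = 3944.9 W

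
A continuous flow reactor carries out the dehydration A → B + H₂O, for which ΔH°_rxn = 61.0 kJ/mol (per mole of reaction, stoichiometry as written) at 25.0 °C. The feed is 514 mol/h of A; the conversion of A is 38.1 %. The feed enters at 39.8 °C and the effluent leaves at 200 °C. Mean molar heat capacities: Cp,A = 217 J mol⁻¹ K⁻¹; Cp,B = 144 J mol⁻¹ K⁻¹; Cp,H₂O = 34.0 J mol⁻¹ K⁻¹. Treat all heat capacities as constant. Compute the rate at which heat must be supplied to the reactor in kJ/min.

Q_in = 475 kJ/min

Extent of reaction ξ = 0.381 × 514 = 195.83 mol/h
Reaction term: ξ·ΔH°_rxn = 195.83 × 61.0 = 11946 kJ/h
Sensible, feed 39.8→25 °C: -1650.8 kJ/h
Outlet flows (mol/h): A 318.17, B 195.83, H₂O 195.83
Sensible, products 25→200 °C: 18183 kJ/h
Q = ΔH = 28478 kJ/h = 7.9105 kW
Heat supplied = 474.63 kJ/min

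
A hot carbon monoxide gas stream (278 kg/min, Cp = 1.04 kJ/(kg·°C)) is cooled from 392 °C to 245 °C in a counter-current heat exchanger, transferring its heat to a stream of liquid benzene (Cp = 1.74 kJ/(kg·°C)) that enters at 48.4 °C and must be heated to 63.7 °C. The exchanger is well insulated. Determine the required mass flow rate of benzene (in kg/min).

Heat released by hot stream: Q = 278 × 1.04 × (392 − 245) = 42501 kJ/min
Energy balance on cold side (adiabatic exchanger): Q = ṁ_c·Cp_c·(T_c,out − T_c,in)
ṁ_c = 42501 / [1.74 × (63.7 − 48.4)] = 1596.4 kg/min

ṁ_c = 1600 kg/min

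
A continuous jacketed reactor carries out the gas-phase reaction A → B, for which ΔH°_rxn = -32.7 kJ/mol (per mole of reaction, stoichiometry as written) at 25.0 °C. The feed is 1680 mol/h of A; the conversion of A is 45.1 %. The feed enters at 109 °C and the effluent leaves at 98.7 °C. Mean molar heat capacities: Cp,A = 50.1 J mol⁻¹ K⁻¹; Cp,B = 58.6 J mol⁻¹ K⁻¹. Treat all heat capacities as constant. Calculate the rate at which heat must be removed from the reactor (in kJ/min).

Extent of reaction ξ = 0.451 × 1680 = 757.68 mol/h
Reaction term: ξ·ΔH°_rxn = 757.68 × -32.7 = -24776 kJ/h
Sensible, feed 109→25 °C: -7070.1 kJ/h
Outlet flows (mol/h): A 922.32, B 757.68
Sensible, products 25→98.7 °C: 6677.8 kJ/h
Q = ΔH = -25168 kJ/h = -6.9912 kW
Heat removed = 419.47 kJ/min

Q_out = 419 kJ/min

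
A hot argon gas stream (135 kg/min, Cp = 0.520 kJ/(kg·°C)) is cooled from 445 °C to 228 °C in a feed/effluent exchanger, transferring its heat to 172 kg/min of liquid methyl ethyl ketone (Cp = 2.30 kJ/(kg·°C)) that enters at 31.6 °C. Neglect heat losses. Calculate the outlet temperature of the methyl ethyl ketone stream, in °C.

T_c,out = 70.1 °C

Heat released by hot stream: Q = 135 × 0.520 × (445 − 228) = 15233 kJ/min
Energy balance on cold side (adiabatic exchanger): Q = ṁ_c·Cp_c·(T_c,out − T_c,in)
T_c,out = 31.6 + 15233/(172 × 2.30) = 70.107 °C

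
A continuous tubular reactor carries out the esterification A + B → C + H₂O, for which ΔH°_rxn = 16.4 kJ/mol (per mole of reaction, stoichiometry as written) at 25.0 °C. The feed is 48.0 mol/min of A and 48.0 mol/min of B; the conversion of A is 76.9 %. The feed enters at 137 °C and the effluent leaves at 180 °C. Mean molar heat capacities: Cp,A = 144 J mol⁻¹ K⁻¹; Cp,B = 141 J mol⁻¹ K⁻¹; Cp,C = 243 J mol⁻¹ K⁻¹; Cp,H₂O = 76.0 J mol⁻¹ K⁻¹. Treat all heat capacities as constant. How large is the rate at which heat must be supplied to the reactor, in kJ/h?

Q_in = 83300 kJ/h

Extent of reaction ξ = 0.769 × 48.0 = 36.912 mol/min
Reaction term: ξ·ΔH°_rxn = 36.912 × 16.4 = 605.36 kJ/min
Sensible, feed 137→25 °C: -1532.2 kJ/min
Outlet flows (mol/min): A 11.088, B 11.088, C 36.912, H₂O 36.912
Sensible, products 25→180 °C: 2314.9 kJ/min
Q = ΔH = 1388.1 kJ/min = 23.135 kW
Heat supplied = 83287 kJ/h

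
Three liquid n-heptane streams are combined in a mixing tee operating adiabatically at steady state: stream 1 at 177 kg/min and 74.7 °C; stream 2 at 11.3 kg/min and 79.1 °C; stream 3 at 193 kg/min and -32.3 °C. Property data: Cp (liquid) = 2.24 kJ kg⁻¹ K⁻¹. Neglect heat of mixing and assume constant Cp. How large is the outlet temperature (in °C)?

T_out = 20.7 °C

No heat crosses the boundary, so H_out = H_in.
Σ ṁᵢCp,ᵢTᵢ = 177×2.24×74.7 + 11.3×2.24×79.1 + 193×2.24×-32.3 = 17655
Σ ṁᵢCp,ᵢ = 177×2.24 + 11.3×2.24 + 193×2.24 = 854.11
T_out = 17655 / 854.11 = 20.671 °C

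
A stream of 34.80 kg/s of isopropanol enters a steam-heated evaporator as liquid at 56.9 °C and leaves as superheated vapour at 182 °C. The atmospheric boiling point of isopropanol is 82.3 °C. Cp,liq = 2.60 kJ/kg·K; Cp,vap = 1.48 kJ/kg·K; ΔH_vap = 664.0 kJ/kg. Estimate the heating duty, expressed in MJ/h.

Q = 110000 MJ/h

liquid 56.9→82.3 °C: 66.04 kJ/kg
vaporisation at 82.3 °C: 664 kJ/kg
vapour 82.3→182 °C: 147.56 kJ/kg
Δh = 66.04 + 664 + 147.56 = 877.6 kJ/kg
Q = ṁ·Δh = 34.80 kg/s × 877.6 kJ/kg = 30540 kJ/s
|Q| = 30540 kW = 109950 MJ/h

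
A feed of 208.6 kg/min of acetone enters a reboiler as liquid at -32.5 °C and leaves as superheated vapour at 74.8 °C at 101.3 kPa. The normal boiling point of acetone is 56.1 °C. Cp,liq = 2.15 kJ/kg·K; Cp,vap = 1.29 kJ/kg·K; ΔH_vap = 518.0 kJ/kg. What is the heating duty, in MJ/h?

Q = 9170 MJ/h

liquid -32.5→56.1 °C: 190.49 kJ/kg
vaporisation at 56.1 °C: 518 kJ/kg
vapour 56.1→74.8 °C: 24.123 kJ/kg
Δh = 190.49 + 518 + 24.123 = 732.61 kJ/kg
Q = ṁ·Δh = 208.6 kg/min × 732.61 kJ/kg = 152820 kJ/min
|Q| = 2547.1 kW = 9169.4 MJ/h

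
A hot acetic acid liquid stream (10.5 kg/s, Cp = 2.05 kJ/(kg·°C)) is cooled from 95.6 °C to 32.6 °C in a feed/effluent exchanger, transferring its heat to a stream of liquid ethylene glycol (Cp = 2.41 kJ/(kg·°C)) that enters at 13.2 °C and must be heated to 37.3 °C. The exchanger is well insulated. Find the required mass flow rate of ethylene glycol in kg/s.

ṁ_c = 23.3 kg/s

Heat released by hot stream: Q = 10.5 × 2.05 × (95.6 − 32.6) = 1356.1 kJ/s
Energy balance on cold side (adiabatic exchanger): Q = ṁ_c·Cp_c·(T_c,out − T_c,in)
ṁ_c = 1356.1 / [2.41 × (37.3 − 13.2)] = 23.348 kg/s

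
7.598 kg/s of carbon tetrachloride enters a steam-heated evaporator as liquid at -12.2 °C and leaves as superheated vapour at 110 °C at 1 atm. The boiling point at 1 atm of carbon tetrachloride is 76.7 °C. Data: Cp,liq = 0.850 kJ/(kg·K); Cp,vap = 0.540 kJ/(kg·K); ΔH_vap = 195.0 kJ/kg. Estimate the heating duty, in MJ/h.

Q = 7890 MJ/h

liquid -12.2→76.7 °C: 75.565 kJ/kg
vaporisation at 76.7 °C: 195 kJ/kg
vapour 76.7→110 °C: 17.982 kJ/kg
Δh = 75.565 + 195 + 17.982 = 288.55 kJ/kg
Q = ṁ·Δh = 7.598 kg/s × 288.55 kJ/kg = 2192.4 kJ/s
|Q| = 2192.4 kW = 7892.6 MJ/h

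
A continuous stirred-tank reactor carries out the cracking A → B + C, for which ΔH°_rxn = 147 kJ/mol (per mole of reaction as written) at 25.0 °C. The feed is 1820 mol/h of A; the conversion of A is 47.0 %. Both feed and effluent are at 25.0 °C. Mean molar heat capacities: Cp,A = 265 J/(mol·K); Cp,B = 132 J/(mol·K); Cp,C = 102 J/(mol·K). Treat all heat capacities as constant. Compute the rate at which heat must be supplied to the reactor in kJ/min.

Q_in = 2100 kJ/min

Extent of reaction ξ = 0.470 × 1820 = 855.4 mol/h
Reaction term: ξ·ΔH°_rxn = 855.4 × 147 = 125740 kJ/h
Q = ΔH = 125740 kJ/h = 34.929 kW
Heat supplied = 2095.7 kJ/min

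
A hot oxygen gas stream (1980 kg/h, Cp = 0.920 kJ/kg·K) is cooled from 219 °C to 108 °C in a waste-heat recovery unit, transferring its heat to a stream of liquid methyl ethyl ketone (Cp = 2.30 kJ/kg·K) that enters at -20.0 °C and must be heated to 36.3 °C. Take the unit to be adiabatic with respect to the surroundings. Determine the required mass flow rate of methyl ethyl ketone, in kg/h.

ṁ_c = 1560 kg/h

Heat released by hot stream: Q = 1980 × 0.920 × (219 − 108) = 202200 kJ/h
Energy balance on cold side (adiabatic exchanger): Q = ṁ_c·Cp_c·(T_c,out − T_c,in)
ṁ_c = 202200 / [2.30 × (36.3 − -20.0)] = 1561.5 kg/h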